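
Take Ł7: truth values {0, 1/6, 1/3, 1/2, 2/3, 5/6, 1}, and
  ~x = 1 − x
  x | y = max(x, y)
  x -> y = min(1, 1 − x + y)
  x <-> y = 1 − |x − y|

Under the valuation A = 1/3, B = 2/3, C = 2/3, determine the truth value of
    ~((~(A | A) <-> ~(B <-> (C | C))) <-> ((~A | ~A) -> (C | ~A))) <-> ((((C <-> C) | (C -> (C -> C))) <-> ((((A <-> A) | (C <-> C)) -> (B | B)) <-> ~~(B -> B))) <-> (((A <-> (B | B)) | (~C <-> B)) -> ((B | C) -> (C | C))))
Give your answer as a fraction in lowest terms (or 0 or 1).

1

A | A = 1/3 | 1/3 = 1/3
~(A | A) = ~1/3 = 2/3
C | C = 2/3 | 2/3 = 2/3
B <-> (C | C) = 2/3 <-> 2/3 = 1
~(B <-> (C | C)) = ~1 = 0
~(A | A) <-> ~(B <-> (C | C)) = 2/3 <-> 0 = 1/3
~A = ~1/3 = 2/3
~A = ~1/3 = 2/3
~A | ~A = 2/3 | 2/3 = 2/3
~A = ~1/3 = 2/3
C | ~A = 2/3 | 2/3 = 2/3
(~A | ~A) -> (C | ~A) = 2/3 -> 2/3 = 1
(~(A | A) <-> ~(B <-> (C | C))) <-> ((~A | ~A) -> (C | ~A)) = 1/3 <-> 1 = 1/3
~((~(A | A) <-> ~(B <-> (C | C))) <-> ((~A | ~A) -> (C | ~A))) = ~1/3 = 2/3
C <-> C = 2/3 <-> 2/3 = 1
C -> C = 2/3 -> 2/3 = 1
C -> (C -> C) = 2/3 -> 1 = 1
(C <-> C) | (C -> (C -> C)) = 1 | 1 = 1
A <-> A = 1/3 <-> 1/3 = 1
C <-> C = 2/3 <-> 2/3 = 1
(A <-> A) | (C <-> C) = 1 | 1 = 1
B | B = 2/3 | 2/3 = 2/3
((A <-> A) | (C <-> C)) -> (B | B) = 1 -> 2/3 = 2/3
B -> B = 2/3 -> 2/3 = 1
~(B -> B) = ~1 = 0
~~(B -> B) = ~0 = 1
(((A <-> A) | (C <-> C)) -> (B | B)) <-> ~~(B -> B) = 2/3 <-> 1 = 2/3
((C <-> C) | (C -> (C -> C))) <-> ((((A <-> A) | (C <-> C)) -> (B | B)) <-> ~~(B -> B)) = 1 <-> 2/3 = 2/3
B | B = 2/3 | 2/3 = 2/3
A <-> (B | B) = 1/3 <-> 2/3 = 2/3
~C = ~2/3 = 1/3
~C <-> B = 1/3 <-> 2/3 = 2/3
(A <-> (B | B)) | (~C <-> B) = 2/3 | 2/3 = 2/3
B | C = 2/3 | 2/3 = 2/3
C | C = 2/3 | 2/3 = 2/3
(B | C) -> (C | C) = 2/3 -> 2/3 = 1
((A <-> (B | B)) | (~C <-> B)) -> ((B | C) -> (C | C)) = 2/3 -> 1 = 1
(((C <-> C) | (C -> (C -> C))) <-> ((((A <-> A) | (C <-> C)) -> (B | B)) <-> ~~(B -> B))) <-> (((A <-> (B | B)) | (~C <-> B)) -> ((B | C) -> (C | C))) = 2/3 <-> 1 = 2/3
~((~(A | A) <-> ~(B <-> (C | C))) <-> ((~A | ~A) -> (C | ~A))) <-> ((((C <-> C) | (C -> (C -> C))) <-> ((((A <-> A) | (C <-> C)) -> (B | B)) <-> ~~(B -> B))) <-> (((A <-> (B | B)) | (~C <-> B)) -> ((B | C) -> (C | C)))) = 2/3 <-> 2/3 = 1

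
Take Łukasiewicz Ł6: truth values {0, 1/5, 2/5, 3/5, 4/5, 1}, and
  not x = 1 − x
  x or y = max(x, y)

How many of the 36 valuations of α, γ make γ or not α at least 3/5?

value 1: 11 assignments (counts)
value 4/5: 9 assignments (counts)
value 3/5: 7 assignments (counts)
value 2/5: 5 assignments
value 1/5: 3 assignments
value 0: 1 assignment
So 27 of the 36 assignments meet the threshold.

27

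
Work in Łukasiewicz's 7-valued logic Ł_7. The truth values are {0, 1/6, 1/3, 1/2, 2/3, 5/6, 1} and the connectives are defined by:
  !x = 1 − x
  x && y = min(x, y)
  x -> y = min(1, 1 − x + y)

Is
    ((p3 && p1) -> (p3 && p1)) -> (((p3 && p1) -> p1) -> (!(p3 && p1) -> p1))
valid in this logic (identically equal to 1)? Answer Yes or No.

No

Counterexample: take p1 = 0, p3 = 0.
p3 && p1 = 0 && 0 = 0
p3 && p1 = 0 && 0 = 0
(p3 && p1) -> (p3 && p1) = 0 -> 0 = 1
p3 && p1 = 0 && 0 = 0
(p3 && p1) -> p1 = 0 -> 0 = 1
p3 && p1 = 0 && 0 = 0
!(p3 && p1) = !0 = 1
!(p3 && p1) -> p1 = 1 -> 0 = 0
((p3 && p1) -> p1) -> (!(p3 && p1) -> p1) = 1 -> 0 = 0
((p3 && p1) -> (p3 && p1)) -> (((p3 && p1) -> p1) -> (!(p3 && p1) -> p1)) = 1 -> 0 = 0
This gives 0 ≠ 1.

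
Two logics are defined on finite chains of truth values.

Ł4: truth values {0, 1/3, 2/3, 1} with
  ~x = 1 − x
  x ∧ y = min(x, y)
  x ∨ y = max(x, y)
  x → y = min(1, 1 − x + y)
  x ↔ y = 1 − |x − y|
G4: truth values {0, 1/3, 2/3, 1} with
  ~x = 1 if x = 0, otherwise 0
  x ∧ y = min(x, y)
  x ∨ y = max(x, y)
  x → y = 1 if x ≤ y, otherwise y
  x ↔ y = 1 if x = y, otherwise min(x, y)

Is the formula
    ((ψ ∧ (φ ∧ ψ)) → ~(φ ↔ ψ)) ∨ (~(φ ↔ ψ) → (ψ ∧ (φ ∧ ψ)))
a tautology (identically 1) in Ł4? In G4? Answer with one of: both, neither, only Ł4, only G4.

both

In Ł4: every assignment gives 1 — tautology.
In G4: every assignment gives 1 — tautology.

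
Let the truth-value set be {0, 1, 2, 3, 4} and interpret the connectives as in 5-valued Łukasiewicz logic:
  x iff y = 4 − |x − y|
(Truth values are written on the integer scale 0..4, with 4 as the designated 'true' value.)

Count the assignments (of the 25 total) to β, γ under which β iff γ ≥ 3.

value 4: 5 assignments (counts)
value 3: 8 assignments (counts)
value 2: 6 assignments
value 1: 4 assignments
value 0: 2 assignments
So 13 of the 25 assignments meet the threshold.

13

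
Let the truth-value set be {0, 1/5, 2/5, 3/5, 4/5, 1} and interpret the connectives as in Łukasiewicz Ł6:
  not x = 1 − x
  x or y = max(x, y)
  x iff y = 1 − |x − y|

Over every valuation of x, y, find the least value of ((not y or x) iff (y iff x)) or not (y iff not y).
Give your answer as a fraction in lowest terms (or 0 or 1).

2/5

Take x = 1, y = 2/5:
not y = not 2/5 = 3/5
not y or x = 3/5 or 1 = 1
y iff x = 2/5 iff 1 = 2/5
(not y or x) iff (y iff x) = 1 iff 2/5 = 2/5
not y = not 2/5 = 3/5
y iff not y = 2/5 iff 3/5 = 4/5
not (y iff not y) = not 4/5 = 1/5
((not y or x) iff (y iff x)) or not (y iff not y) = 2/5 or 1/5 = 2/5
No assignment yields a value below 2/5, so this is the minimum.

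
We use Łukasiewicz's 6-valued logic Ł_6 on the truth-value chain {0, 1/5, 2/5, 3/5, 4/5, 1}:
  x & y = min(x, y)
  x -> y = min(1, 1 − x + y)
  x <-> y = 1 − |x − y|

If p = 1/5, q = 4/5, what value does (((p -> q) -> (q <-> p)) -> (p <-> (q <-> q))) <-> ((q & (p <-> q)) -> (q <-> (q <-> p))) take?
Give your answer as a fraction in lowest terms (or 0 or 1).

p -> q = 1/5 -> 4/5 = 1
q <-> p = 4/5 <-> 1/5 = 2/5
(p -> q) -> (q <-> p) = 1 -> 2/5 = 2/5
q <-> q = 4/5 <-> 4/5 = 1
p <-> (q <-> q) = 1/5 <-> 1 = 1/5
((p -> q) -> (q <-> p)) -> (p <-> (q <-> q)) = 2/5 -> 1/5 = 4/5
p <-> q = 1/5 <-> 4/5 = 2/5
q & (p <-> q) = 4/5 & 2/5 = 2/5
q <-> p = 4/5 <-> 1/5 = 2/5
q <-> (q <-> p) = 4/5 <-> 2/5 = 3/5
(q & (p <-> q)) -> (q <-> (q <-> p)) = 2/5 -> 3/5 = 1
(((p -> q) -> (q <-> p)) -> (p <-> (q <-> q))) <-> ((q & (p <-> q)) -> (q <-> (q <-> p))) = 4/5 <-> 1 = 4/5

4/5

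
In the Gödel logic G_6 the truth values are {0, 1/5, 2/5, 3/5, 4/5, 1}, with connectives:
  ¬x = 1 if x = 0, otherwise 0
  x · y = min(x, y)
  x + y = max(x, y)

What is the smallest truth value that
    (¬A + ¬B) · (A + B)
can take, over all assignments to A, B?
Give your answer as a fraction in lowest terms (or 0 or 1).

Take A = 0, B = 0:
¬A = ¬0 = 1
¬B = ¬0 = 1
¬A + ¬B = 1 + 1 = 1
A + B = 0 + 0 = 0
(¬A + ¬B) · (A + B) = 1 · 0 = 0
No assignment yields a value below 0, so this is the minimum.

0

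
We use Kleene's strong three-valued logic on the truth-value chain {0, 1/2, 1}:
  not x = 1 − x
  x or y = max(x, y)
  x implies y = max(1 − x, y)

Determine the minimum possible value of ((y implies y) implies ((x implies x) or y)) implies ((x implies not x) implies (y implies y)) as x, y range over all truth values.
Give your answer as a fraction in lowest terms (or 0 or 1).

1/2

Take x = 0, y = 1/2:
y implies y = 1/2 implies 1/2 = 1/2
x implies x = 0 implies 0 = 1
(x implies x) or y = 1 or 1/2 = 1
(y implies y) implies ((x implies x) or y) = 1/2 implies 1 = 1
not x = not 0 = 1
x implies not x = 0 implies 1 = 1
y implies y = 1/2 implies 1/2 = 1/2
(x implies not x) implies (y implies y) = 1 implies 1/2 = 1/2
((y implies y) implies ((x implies x) or y)) implies ((x implies not x) implies (y implies y)) = 1 implies 1/2 = 1/2
No assignment yields a value below 1/2, so this is the minimum.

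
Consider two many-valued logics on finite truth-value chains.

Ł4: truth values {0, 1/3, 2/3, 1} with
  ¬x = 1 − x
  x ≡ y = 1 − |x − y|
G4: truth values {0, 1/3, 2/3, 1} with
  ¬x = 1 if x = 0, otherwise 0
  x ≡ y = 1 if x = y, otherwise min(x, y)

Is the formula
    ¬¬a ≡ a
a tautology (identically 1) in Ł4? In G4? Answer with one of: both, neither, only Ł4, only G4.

only Ł4

In Ł4: every assignment gives 1 — tautology.
In G4: at a = 1/3 the value is 1/3 — not a tautology.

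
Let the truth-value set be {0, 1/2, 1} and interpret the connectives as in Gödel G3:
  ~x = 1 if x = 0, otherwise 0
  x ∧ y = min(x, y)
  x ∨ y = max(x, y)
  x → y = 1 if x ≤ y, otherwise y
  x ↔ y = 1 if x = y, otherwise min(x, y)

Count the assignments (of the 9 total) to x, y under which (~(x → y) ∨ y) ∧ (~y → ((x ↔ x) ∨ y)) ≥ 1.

5

x = 0, y = 0 ↦ 0  <
x = 0, y = 1/2 ↦ 1/2  <
x = 0, y = 1 ↦ 1  ≥
x = 1/2, y = 0 ↦ 1  ≥
x = 1/2, y = 1/2 ↦ 1/2  <
x = 1/2, y = 1 ↦ 1  ≥
x = 1, y = 0 ↦ 1  ≥
x = 1, y = 1/2 ↦ 1/2  <
x = 1, y = 1 ↦ 1  ≥
So 5 of the 9 assignments meet the threshold.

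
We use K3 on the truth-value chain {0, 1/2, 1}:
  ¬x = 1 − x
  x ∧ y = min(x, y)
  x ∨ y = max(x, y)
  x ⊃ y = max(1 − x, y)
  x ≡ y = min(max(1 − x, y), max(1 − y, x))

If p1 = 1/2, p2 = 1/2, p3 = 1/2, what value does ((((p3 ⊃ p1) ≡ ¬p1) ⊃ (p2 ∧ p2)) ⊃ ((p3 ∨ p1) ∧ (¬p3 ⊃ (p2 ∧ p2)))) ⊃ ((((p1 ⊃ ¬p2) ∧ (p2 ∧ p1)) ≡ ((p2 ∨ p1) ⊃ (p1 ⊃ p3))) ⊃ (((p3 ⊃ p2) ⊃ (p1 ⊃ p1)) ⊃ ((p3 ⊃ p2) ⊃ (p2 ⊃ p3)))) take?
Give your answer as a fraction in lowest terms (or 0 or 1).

p3 ⊃ p1 = 1/2 ⊃ 1/2 = 1/2
¬p1 = ¬1/2 = 1/2
(p3 ⊃ p1) ≡ ¬p1 = 1/2 ≡ 1/2 = 1/2
p2 ∧ p2 = 1/2 ∧ 1/2 = 1/2
((p3 ⊃ p1) ≡ ¬p1) ⊃ (p2 ∧ p2) = 1/2 ⊃ 1/2 = 1/2
p3 ∨ p1 = 1/2 ∨ 1/2 = 1/2
¬p3 = ¬1/2 = 1/2
p2 ∧ p2 = 1/2 ∧ 1/2 = 1/2
¬p3 ⊃ (p2 ∧ p2) = 1/2 ⊃ 1/2 = 1/2
(p3 ∨ p1) ∧ (¬p3 ⊃ (p2 ∧ p2)) = 1/2 ∧ 1/2 = 1/2
(((p3 ⊃ p1) ≡ ¬p1) ⊃ (p2 ∧ p2)) ⊃ ((p3 ∨ p1) ∧ (¬p3 ⊃ (p2 ∧ p2))) = 1/2 ⊃ 1/2 = 1/2
¬p2 = ¬1/2 = 1/2
p1 ⊃ ¬p2 = 1/2 ⊃ 1/2 = 1/2
p2 ∧ p1 = 1/2 ∧ 1/2 = 1/2
(p1 ⊃ ¬p2) ∧ (p2 ∧ p1) = 1/2 ∧ 1/2 = 1/2
p2 ∨ p1 = 1/2 ∨ 1/2 = 1/2
p1 ⊃ p3 = 1/2 ⊃ 1/2 = 1/2
(p2 ∨ p1) ⊃ (p1 ⊃ p3) = 1/2 ⊃ 1/2 = 1/2
((p1 ⊃ ¬p2) ∧ (p2 ∧ p1)) ≡ ((p2 ∨ p1) ⊃ (p1 ⊃ p3)) = 1/2 ≡ 1/2 = 1/2
p3 ⊃ p2 = 1/2 ⊃ 1/2 = 1/2
p1 ⊃ p1 = 1/2 ⊃ 1/2 = 1/2
(p3 ⊃ p2) ⊃ (p1 ⊃ p1) = 1/2 ⊃ 1/2 = 1/2
p3 ⊃ p2 = 1/2 ⊃ 1/2 = 1/2
p2 ⊃ p3 = 1/2 ⊃ 1/2 = 1/2
(p3 ⊃ p2) ⊃ (p2 ⊃ p3) = 1/2 ⊃ 1/2 = 1/2
((p3 ⊃ p2) ⊃ (p1 ⊃ p1)) ⊃ ((p3 ⊃ p2) ⊃ (p2 ⊃ p3)) = 1/2 ⊃ 1/2 = 1/2
(((p1 ⊃ ¬p2) ∧ (p2 ∧ p1)) ≡ ((p2 ∨ p1) ⊃ (p1 ⊃ p3))) ⊃ (((p3 ⊃ p2) ⊃ (p1 ⊃ p1)) ⊃ ((p3 ⊃ p2) ⊃ (p2 ⊃ p3))) = 1/2 ⊃ 1/2 = 1/2
((((p3 ⊃ p1) ≡ ¬p1) ⊃ (p2 ∧ p2)) ⊃ ((p3 ∨ p1) ∧ (¬p3 ⊃ (p2 ∧ p2)))) ⊃ ((((p1 ⊃ ¬p2) ∧ (p2 ∧ p1)) ≡ ((p2 ∨ p1) ⊃ (p1 ⊃ p3))) ⊃ (((p3 ⊃ p2) ⊃ (p1 ⊃ p1)) ⊃ ((p3 ⊃ p2) ⊃ (p2 ⊃ p3)))) = 1/2 ⊃ 1/2 = 1/2

1/2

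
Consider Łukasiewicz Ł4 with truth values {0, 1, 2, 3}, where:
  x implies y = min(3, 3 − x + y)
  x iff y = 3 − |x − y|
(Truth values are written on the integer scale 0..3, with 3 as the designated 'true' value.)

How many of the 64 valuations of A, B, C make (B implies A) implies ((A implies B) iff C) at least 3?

value 3: 26 assignments (counts)
value 2: 20 assignments
value 1: 13 assignments
value 0: 5 assignments
So 26 of the 64 assignments meet the threshold.

26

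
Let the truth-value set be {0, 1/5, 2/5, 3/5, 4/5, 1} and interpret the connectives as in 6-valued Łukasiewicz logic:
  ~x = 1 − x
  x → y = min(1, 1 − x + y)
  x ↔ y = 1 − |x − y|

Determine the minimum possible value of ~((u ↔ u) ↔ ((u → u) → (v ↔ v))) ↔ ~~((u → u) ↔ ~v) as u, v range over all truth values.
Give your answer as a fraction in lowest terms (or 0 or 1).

Take u = 0, v = 0:
u ↔ u = 0 ↔ 0 = 1
u → u = 0 → 0 = 1
v ↔ v = 0 ↔ 0 = 1
(u → u) → (v ↔ v) = 1 → 1 = 1
(u ↔ u) ↔ ((u → u) → (v ↔ v)) = 1 ↔ 1 = 1
~((u ↔ u) ↔ ((u → u) → (v ↔ v))) = ~1 = 0
u → u = 0 → 0 = 1
~v = ~0 = 1
(u → u) ↔ ~v = 1 ↔ 1 = 1
~((u → u) ↔ ~v) = ~1 = 0
~~((u → u) ↔ ~v) = ~0 = 1
~((u ↔ u) ↔ ((u → u) → (v ↔ v))) ↔ ~~((u → u) ↔ ~v) = 0 ↔ 1 = 0
No assignment yields a value below 0, so this is the minimum.

0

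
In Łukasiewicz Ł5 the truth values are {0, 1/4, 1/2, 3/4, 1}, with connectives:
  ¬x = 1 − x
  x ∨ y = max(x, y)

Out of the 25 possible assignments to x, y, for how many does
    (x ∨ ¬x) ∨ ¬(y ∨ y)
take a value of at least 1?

value 1: 13 assignments (counts)
value 3/4: 9 assignments
value 1/2: 3 assignments
So 13 of the 25 assignments meet the threshold.

13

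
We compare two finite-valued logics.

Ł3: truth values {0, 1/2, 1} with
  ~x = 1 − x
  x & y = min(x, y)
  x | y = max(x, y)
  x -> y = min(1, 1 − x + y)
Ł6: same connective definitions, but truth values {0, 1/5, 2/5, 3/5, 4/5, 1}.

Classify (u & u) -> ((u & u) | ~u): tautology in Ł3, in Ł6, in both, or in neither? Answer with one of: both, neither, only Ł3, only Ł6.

both

In Ł3: every assignment gives 1 — tautology.
In Ł6: every assignment gives 1 — tautology.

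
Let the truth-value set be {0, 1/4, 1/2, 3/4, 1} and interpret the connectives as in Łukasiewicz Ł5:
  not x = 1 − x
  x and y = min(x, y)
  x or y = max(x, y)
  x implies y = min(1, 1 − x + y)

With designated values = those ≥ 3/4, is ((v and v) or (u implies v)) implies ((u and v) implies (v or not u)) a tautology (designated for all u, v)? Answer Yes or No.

Yes

At u = 3/4, v = 1/2, for instance:
v and v = 1/2 and 1/2 = 1/2
u implies v = 3/4 implies 1/2 = 3/4
(v and v) or (u implies v) = 1/2 or 3/4 = 3/4
u and v = 3/4 and 1/2 = 1/2
not u = not 3/4 = 1/4
v or not u = 1/2 or 1/4 = 1/2
(u and v) implies (v or not u) = 1/2 implies 1/2 = 1
((v and v) or (u implies v)) implies ((u and v) implies (v or not u)) = 3/4 implies 1 = 1
and checking the remaining 24 assignments likewise gives ≥ 3/4 in every case.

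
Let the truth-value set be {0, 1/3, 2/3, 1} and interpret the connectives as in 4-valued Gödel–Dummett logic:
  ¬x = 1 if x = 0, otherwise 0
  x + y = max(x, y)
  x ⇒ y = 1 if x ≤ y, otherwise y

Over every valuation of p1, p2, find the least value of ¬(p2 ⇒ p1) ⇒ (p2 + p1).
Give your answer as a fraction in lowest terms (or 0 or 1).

Take p1 = 0, p2 = 1/3:
p2 ⇒ p1 = 1/3 ⇒ 0 = 0
¬(p2 ⇒ p1) = ¬0 = 1
p2 + p1 = 1/3 + 0 = 1/3
¬(p2 ⇒ p1) ⇒ (p2 + p1) = 1 ⇒ 1/3 = 1/3
No assignment yields a value below 1/3, so this is the minimum.

1/3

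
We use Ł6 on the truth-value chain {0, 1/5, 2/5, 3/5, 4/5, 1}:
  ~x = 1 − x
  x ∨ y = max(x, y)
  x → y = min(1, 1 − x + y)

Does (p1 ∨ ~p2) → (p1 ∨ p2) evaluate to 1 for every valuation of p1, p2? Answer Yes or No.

No

Counterexample: take p1 = 0, p2 = 0.
~p2 = ~0 = 1
p1 ∨ ~p2 = 0 ∨ 1 = 1
p1 ∨ p2 = 0 ∨ 0 = 0
(p1 ∨ ~p2) → (p1 ∨ p2) = 1 → 0 = 0
This gives 0 ≠ 1.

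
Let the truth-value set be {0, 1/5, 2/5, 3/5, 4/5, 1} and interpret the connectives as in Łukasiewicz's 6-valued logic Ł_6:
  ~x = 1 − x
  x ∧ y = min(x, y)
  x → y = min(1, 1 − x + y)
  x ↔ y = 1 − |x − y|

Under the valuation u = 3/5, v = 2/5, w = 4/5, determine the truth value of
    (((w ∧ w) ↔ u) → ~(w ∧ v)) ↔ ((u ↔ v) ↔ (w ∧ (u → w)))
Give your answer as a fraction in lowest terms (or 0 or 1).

w ∧ w = 4/5 ∧ 4/5 = 4/5
(w ∧ w) ↔ u = 4/5 ↔ 3/5 = 4/5
w ∧ v = 4/5 ∧ 2/5 = 2/5
~(w ∧ v) = ~2/5 = 3/5
((w ∧ w) ↔ u) → ~(w ∧ v) = 4/5 → 3/5 = 4/5
u ↔ v = 3/5 ↔ 2/5 = 4/5
u → w = 3/5 → 4/5 = 1
w ∧ (u → w) = 4/5 ∧ 1 = 4/5
(u ↔ v) ↔ (w ∧ (u → w)) = 4/5 ↔ 4/5 = 1
(((w ∧ w) ↔ u) → ~(w ∧ v)) ↔ ((u ↔ v) ↔ (w ∧ (u → w))) = 4/5 ↔ 1 = 4/5

4/5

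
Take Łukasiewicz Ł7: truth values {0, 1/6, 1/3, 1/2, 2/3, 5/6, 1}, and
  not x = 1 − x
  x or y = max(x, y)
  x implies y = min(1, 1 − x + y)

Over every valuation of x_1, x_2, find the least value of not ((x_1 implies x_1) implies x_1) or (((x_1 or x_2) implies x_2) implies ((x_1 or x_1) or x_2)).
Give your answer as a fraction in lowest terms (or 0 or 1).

Take x_1 = 1/2, x_2 = 1/2:
x_1 implies x_1 = 1/2 implies 1/2 = 1
(x_1 implies x_1) implies x_1 = 1 implies 1/2 = 1/2
not ((x_1 implies x_1) implies x_1) = not 1/2 = 1/2
x_1 or x_2 = 1/2 or 1/2 = 1/2
(x_1 or x_2) implies x_2 = 1/2 implies 1/2 = 1
x_1 or x_1 = 1/2 or 1/2 = 1/2
(x_1 or x_1) or x_2 = 1/2 or 1/2 = 1/2
((x_1 or x_2) implies x_2) implies ((x_1 or x_1) or x_2) = 1 implies 1/2 = 1/2
not ((x_1 implies x_1) implies x_1) or (((x_1 or x_2) implies x_2) implies ((x_1 or x_1) or x_2)) = 1/2 or 1/2 = 1/2
No assignment yields a value below 1/2, so this is the minimum.

1/2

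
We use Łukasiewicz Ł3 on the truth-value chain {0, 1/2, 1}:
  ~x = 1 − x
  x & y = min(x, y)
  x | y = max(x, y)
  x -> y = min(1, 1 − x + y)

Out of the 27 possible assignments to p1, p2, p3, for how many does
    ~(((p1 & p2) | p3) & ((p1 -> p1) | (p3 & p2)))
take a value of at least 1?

5

value 1: 5 assignments (counts)
value 1/2: 11 assignments
value 0: 11 assignments
So 5 of the 27 assignments meet the threshold.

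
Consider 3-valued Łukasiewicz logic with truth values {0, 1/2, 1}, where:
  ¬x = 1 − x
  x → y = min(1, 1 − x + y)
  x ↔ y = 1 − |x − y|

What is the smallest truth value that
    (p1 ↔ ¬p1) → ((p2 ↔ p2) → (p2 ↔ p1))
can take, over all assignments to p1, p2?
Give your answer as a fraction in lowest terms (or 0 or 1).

1/2

Take p1 = 1/2, p2 = 0:
¬p1 = ¬1/2 = 1/2
p1 ↔ ¬p1 = 1/2 ↔ 1/2 = 1
p2 ↔ p2 = 0 ↔ 0 = 1
p2 ↔ p1 = 0 ↔ 1/2 = 1/2
(p2 ↔ p2) → (p2 ↔ p1) = 1 → 1/2 = 1/2
(p1 ↔ ¬p1) → ((p2 ↔ p2) → (p2 ↔ p1)) = 1 → 1/2 = 1/2
No assignment yields a value below 1/2, so this is the minimum.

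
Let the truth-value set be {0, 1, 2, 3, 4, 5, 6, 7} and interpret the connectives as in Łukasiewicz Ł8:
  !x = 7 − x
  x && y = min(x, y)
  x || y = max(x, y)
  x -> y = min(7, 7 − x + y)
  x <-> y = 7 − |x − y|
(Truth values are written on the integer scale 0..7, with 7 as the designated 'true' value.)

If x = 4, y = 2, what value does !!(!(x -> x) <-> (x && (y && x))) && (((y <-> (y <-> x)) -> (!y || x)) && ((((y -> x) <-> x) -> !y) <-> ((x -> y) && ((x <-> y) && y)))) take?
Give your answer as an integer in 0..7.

x -> x = 4 -> 4 = 7
!(x -> x) = !7 = 0
y && x = 2 && 4 = 2
x && (y && x) = 4 && 2 = 2
!(x -> x) <-> (x && (y && x)) = 0 <-> 2 = 5
!(!(x -> x) <-> (x && (y && x))) = !5 = 2
!!(!(x -> x) <-> (x && (y && x))) = !2 = 5
y <-> x = 2 <-> 4 = 5
y <-> (y <-> x) = 2 <-> 5 = 4
!y = !2 = 5
!y || x = 5 || 4 = 5
(y <-> (y <-> x)) -> (!y || x) = 4 -> 5 = 7
y -> x = 2 -> 4 = 7
(y -> x) <-> x = 7 <-> 4 = 4
!y = !2 = 5
((y -> x) <-> x) -> !y = 4 -> 5 = 7
x -> y = 4 -> 2 = 5
x <-> y = 4 <-> 2 = 5
(x <-> y) && y = 5 && 2 = 2
(x -> y) && ((x <-> y) && y) = 5 && 2 = 2
(((y -> x) <-> x) -> !y) <-> ((x -> y) && ((x <-> y) && y)) = 7 <-> 2 = 2
((y <-> (y <-> x)) -> (!y || x)) && ((((y -> x) <-> x) -> !y) <-> ((x -> y) && ((x <-> y) && y))) = 7 && 2 = 2
!!(!(x -> x) <-> (x && (y && x))) && (((y <-> (y <-> x)) -> (!y || x)) && ((((y -> x) <-> x) -> !y) <-> ((x -> y) && ((x <-> y) && y)))) = 5 && 2 = 2

2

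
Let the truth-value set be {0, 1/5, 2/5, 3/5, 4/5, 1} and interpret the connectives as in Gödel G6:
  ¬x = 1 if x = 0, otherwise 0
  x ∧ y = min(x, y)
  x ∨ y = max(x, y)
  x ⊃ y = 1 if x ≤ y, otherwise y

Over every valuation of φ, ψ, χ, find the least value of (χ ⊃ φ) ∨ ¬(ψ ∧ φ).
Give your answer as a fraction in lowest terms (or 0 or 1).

1/5

Take φ = 1/5, ψ = 1/5, χ = 2/5:
χ ⊃ φ = 2/5 ⊃ 1/5 = 1/5
ψ ∧ φ = 1/5 ∧ 1/5 = 1/5
¬(ψ ∧ φ) = ¬1/5 = 0
(χ ⊃ φ) ∨ ¬(ψ ∧ φ) = 1/5 ∨ 0 = 1/5
No assignment yields a value below 1/5, so this is the minimum.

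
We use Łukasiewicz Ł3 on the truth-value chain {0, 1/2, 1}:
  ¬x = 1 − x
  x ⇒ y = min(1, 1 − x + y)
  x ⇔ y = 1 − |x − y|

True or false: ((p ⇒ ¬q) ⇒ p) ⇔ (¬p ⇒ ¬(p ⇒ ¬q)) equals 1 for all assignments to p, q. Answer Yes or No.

Yes

p = 0, q = 0 ↦ 1
p = 0, q = 1/2 ↦ 1
p = 0, q = 1 ↦ 1
p = 1/2, q = 0 ↦ 1
p = 1/2, q = 1/2 ↦ 1
p = 1/2, q = 1 ↦ 1
p = 1, q = 0 ↦ 1
p = 1, q = 1/2 ↦ 1
p = 1, q = 1 ↦ 1
Every assignment gives a value ≥ 1.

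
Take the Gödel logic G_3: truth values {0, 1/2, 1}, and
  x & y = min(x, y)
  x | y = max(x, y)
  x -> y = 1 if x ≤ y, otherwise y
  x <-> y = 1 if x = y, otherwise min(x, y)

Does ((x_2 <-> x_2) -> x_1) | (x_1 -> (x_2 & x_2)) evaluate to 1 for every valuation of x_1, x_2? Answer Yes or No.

No

Counterexample: take x_1 = 1/2, x_2 = 0.
x_2 <-> x_2 = 0 <-> 0 = 1
(x_2 <-> x_2) -> x_1 = 1 -> 1/2 = 1/2
x_2 & x_2 = 0 & 0 = 0
x_1 -> (x_2 & x_2) = 1/2 -> 0 = 0
((x_2 <-> x_2) -> x_1) | (x_1 -> (x_2 & x_2)) = 1/2 | 0 = 1/2
This gives 1/2 ≠ 1.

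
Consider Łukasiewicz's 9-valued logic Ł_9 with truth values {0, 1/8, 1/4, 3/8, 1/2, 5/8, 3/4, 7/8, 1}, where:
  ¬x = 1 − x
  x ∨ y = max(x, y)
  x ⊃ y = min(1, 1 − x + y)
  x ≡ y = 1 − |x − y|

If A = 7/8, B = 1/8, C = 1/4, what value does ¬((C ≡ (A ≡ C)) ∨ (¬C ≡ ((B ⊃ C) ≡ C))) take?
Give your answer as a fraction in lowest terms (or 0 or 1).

1/8

A ≡ C = 7/8 ≡ 1/4 = 3/8
C ≡ (A ≡ C) = 1/4 ≡ 3/8 = 7/8
¬C = ¬1/4 = 3/4
B ⊃ C = 1/8 ⊃ 1/4 = 1
(B ⊃ C) ≡ C = 1 ≡ 1/4 = 1/4
¬C ≡ ((B ⊃ C) ≡ C) = 3/4 ≡ 1/4 = 1/2
(C ≡ (A ≡ C)) ∨ (¬C ≡ ((B ⊃ C) ≡ C)) = 7/8 ∨ 1/2 = 7/8
¬((C ≡ (A ≡ C)) ∨ (¬C ≡ ((B ⊃ C) ≡ C))) = ¬7/8 = 1/8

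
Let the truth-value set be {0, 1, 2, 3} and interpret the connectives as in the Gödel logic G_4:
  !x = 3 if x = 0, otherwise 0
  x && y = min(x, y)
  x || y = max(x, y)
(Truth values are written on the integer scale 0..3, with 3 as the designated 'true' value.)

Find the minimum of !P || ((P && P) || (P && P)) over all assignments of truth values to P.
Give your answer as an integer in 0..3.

Take P = 1:
!P = !1 = 0
P && P = 1 && 1 = 1
P && P = 1 && 1 = 1
(P && P) || (P && P) = 1 || 1 = 1
!P || ((P && P) || (P && P)) = 0 || 1 = 1
No assignment yields a value below 1, so this is the minimum.

1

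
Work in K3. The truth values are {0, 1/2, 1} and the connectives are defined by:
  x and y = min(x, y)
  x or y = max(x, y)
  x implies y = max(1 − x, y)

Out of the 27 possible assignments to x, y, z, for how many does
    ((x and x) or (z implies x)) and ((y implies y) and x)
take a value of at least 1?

value 1: 6 assignments (counts)
value 1/2: 12 assignments
value 0: 9 assignments
So 6 of the 27 assignments meet the threshold.

6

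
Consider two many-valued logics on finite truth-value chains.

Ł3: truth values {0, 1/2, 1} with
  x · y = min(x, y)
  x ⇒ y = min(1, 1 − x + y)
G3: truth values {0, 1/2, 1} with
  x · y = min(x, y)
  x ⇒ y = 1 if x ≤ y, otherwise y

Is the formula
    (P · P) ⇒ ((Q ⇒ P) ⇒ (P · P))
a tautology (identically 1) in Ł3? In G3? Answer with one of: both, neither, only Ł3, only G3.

In Ł3: every assignment gives 1 — tautology.
In G3: every assignment gives 1 — tautology.

both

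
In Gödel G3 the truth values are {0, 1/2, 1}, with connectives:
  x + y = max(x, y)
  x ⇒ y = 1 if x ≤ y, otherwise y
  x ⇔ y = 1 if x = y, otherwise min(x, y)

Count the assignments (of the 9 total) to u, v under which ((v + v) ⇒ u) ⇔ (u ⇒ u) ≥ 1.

u = 0, v = 0 ↦ 1  ≥
u = 0, v = 1/2 ↦ 0  <
u = 0, v = 1 ↦ 0  <
u = 1/2, v = 0 ↦ 1  ≥
u = 1/2, v = 1/2 ↦ 1  ≥
u = 1/2, v = 1 ↦ 1/2  <
u = 1, v = 0 ↦ 1  ≥
u = 1, v = 1/2 ↦ 1  ≥
u = 1, v = 1 ↦ 1  ≥
So 6 of the 9 assignments meet the threshold.

6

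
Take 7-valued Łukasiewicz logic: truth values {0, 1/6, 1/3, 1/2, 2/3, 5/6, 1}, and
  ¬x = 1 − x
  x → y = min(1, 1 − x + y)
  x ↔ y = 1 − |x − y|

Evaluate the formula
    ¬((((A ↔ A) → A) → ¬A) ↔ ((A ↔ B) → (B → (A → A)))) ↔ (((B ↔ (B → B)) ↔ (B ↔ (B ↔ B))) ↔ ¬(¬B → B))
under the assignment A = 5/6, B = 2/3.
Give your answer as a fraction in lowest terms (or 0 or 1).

A ↔ A = 5/6 ↔ 5/6 = 1
(A ↔ A) → A = 1 → 5/6 = 5/6
¬A = ¬5/6 = 1/6
((A ↔ A) → A) → ¬A = 5/6 → 1/6 = 1/3
A ↔ B = 5/6 ↔ 2/3 = 5/6
A → A = 5/6 → 5/6 = 1
B → (A → A) = 2/3 → 1 = 1
(A ↔ B) → (B → (A → A)) = 5/6 → 1 = 1
(((A ↔ A) → A) → ¬A) ↔ ((A ↔ B) → (B → (A → A))) = 1/3 ↔ 1 = 1/3
¬((((A ↔ A) → A) → ¬A) ↔ ((A ↔ B) → (B → (A → A)))) = ¬1/3 = 2/3
B → B = 2/3 → 2/3 = 1
B ↔ (B → B) = 2/3 ↔ 1 = 2/3
B ↔ B = 2/3 ↔ 2/3 = 1
B ↔ (B ↔ B) = 2/3 ↔ 1 = 2/3
(B ↔ (B → B)) ↔ (B ↔ (B ↔ B)) = 2/3 ↔ 2/3 = 1
¬B = ¬2/3 = 1/3
¬B → B = 1/3 → 2/3 = 1
¬(¬B → B) = ¬1 = 0
((B ↔ (B → B)) ↔ (B ↔ (B ↔ B))) ↔ ¬(¬B → B) = 1 ↔ 0 = 0
¬((((A ↔ A) → A) → ¬A) ↔ ((A ↔ B) → (B → (A → A)))) ↔ (((B ↔ (B → B)) ↔ (B ↔ (B ↔ B))) ↔ ¬(¬B → B)) = 2/3 ↔ 0 = 1/3

1/3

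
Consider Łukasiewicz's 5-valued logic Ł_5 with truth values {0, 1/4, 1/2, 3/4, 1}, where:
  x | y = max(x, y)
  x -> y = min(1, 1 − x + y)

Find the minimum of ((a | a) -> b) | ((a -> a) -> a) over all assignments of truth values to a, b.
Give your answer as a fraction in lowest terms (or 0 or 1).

1/2

Take a = 1/2, b = 0:
a | a = 1/2 | 1/2 = 1/2
(a | a) -> b = 1/2 -> 0 = 1/2
a -> a = 1/2 -> 1/2 = 1
(a -> a) -> a = 1 -> 1/2 = 1/2
((a | a) -> b) | ((a -> a) -> a) = 1/2 | 1/2 = 1/2
No assignment yields a value below 1/2, so this is the minimum.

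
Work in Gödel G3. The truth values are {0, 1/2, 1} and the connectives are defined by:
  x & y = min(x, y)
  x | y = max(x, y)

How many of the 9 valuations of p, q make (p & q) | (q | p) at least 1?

p = 0, q = 0 ↦ 0  <
p = 0, q = 1/2 ↦ 1/2  <
p = 0, q = 1 ↦ 1  ≥
p = 1/2, q = 0 ↦ 1/2  <
p = 1/2, q = 1/2 ↦ 1/2  <
p = 1/2, q = 1 ↦ 1  ≥
p = 1, q = 0 ↦ 1  ≥
p = 1, q = 1/2 ↦ 1  ≥
p = 1, q = 1 ↦ 1  ≥
So 5 of the 9 assignments meet the threshold.

5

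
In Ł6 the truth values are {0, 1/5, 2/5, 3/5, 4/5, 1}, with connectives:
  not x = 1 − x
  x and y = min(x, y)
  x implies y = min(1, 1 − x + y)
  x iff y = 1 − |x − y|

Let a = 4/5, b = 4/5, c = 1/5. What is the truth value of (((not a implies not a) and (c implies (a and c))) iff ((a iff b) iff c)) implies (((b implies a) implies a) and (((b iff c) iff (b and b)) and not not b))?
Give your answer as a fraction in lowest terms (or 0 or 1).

1

not a = not 4/5 = 1/5
not a = not 4/5 = 1/5
not a implies not a = 1/5 implies 1/5 = 1
a and c = 4/5 and 1/5 = 1/5
c implies (a and c) = 1/5 implies 1/5 = 1
(not a implies not a) and (c implies (a and c)) = 1 and 1 = 1
a iff b = 4/5 iff 4/5 = 1
(a iff b) iff c = 1 iff 1/5 = 1/5
((not a implies not a) and (c implies (a and c))) iff ((a iff b) iff c) = 1 iff 1/5 = 1/5
b implies a = 4/5 implies 4/5 = 1
(b implies a) implies a = 1 implies 4/5 = 4/5
b iff c = 4/5 iff 1/5 = 2/5
b and b = 4/5 and 4/5 = 4/5
(b iff c) iff (b and b) = 2/5 iff 4/5 = 3/5
not b = not 4/5 = 1/5
not not b = not 1/5 = 4/5
((b iff c) iff (b and b)) and not not b = 3/5 and 4/5 = 3/5
((b implies a) implies a) and (((b iff c) iff (b and b)) and not not b) = 4/5 and 3/5 = 3/5
(((not a implies not a) and (c implies (a and c))) iff ((a iff b) iff c)) implies (((b implies a) implies a) and (((b iff c) iff (b and b)) and not not b)) = 1/5 implies 3/5 = 1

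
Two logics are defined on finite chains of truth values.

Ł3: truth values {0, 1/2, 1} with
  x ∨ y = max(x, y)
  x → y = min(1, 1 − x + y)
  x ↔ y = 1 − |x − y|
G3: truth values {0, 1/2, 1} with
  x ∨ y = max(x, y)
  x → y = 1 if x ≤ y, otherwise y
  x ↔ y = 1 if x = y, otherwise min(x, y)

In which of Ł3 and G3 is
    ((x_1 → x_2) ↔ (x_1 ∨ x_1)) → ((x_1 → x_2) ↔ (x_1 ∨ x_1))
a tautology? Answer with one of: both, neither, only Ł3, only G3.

In Ł3: every assignment gives 1 — tautology.
In G3: every assignment gives 1 — tautology.

both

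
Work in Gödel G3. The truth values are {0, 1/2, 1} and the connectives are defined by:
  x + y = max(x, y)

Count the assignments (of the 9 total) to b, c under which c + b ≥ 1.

b = 0, c = 0 ↦ 0  <
b = 0, c = 1/2 ↦ 1/2  <
b = 0, c = 1 ↦ 1  ≥
b = 1/2, c = 0 ↦ 1/2  <
b = 1/2, c = 1/2 ↦ 1/2  <
b = 1/2, c = 1 ↦ 1  ≥
b = 1, c = 0 ↦ 1  ≥
b = 1, c = 1/2 ↦ 1  ≥
b = 1, c = 1 ↦ 1  ≥
So 5 of the 9 assignments meet the threshold.

5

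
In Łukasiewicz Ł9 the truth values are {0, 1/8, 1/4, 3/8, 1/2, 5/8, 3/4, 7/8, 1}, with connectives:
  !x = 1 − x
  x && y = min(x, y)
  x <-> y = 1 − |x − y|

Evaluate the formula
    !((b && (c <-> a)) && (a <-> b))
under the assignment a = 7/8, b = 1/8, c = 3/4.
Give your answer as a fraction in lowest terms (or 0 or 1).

c <-> a = 3/4 <-> 7/8 = 7/8
b && (c <-> a) = 1/8 && 7/8 = 1/8
a <-> b = 7/8 <-> 1/8 = 1/4
(b && (c <-> a)) && (a <-> b) = 1/8 && 1/4 = 1/8
!((b && (c <-> a)) && (a <-> b)) = !1/8 = 7/8

7/8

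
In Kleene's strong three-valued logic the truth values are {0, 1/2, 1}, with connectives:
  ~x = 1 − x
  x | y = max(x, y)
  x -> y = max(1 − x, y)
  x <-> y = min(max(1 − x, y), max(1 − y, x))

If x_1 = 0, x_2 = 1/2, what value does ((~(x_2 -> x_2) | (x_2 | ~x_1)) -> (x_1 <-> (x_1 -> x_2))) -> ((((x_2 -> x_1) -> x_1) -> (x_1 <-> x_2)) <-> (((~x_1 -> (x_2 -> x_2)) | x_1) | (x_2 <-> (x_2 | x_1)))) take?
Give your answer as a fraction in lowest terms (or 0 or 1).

1

x_2 -> x_2 = 1/2 -> 1/2 = 1/2
~(x_2 -> x_2) = ~1/2 = 1/2
~x_1 = ~0 = 1
x_2 | ~x_1 = 1/2 | 1 = 1
~(x_2 -> x_2) | (x_2 | ~x_1) = 1/2 | 1 = 1
x_1 -> x_2 = 0 -> 1/2 = 1
x_1 <-> (x_1 -> x_2) = 0 <-> 1 = 0
(~(x_2 -> x_2) | (x_2 | ~x_1)) -> (x_1 <-> (x_1 -> x_2)) = 1 -> 0 = 0
x_2 -> x_1 = 1/2 -> 0 = 1/2
(x_2 -> x_1) -> x_1 = 1/2 -> 0 = 1/2
x_1 <-> x_2 = 0 <-> 1/2 = 1/2
((x_2 -> x_1) -> x_1) -> (x_1 <-> x_2) = 1/2 -> 1/2 = 1/2
~x_1 = ~0 = 1
x_2 -> x_2 = 1/2 -> 1/2 = 1/2
~x_1 -> (x_2 -> x_2) = 1 -> 1/2 = 1/2
(~x_1 -> (x_2 -> x_2)) | x_1 = 1/2 | 0 = 1/2
x_2 | x_1 = 1/2 | 0 = 1/2
x_2 <-> (x_2 | x_1) = 1/2 <-> 1/2 = 1/2
((~x_1 -> (x_2 -> x_2)) | x_1) | (x_2 <-> (x_2 | x_1)) = 1/2 | 1/2 = 1/2
(((x_2 -> x_1) -> x_1) -> (x_1 <-> x_2)) <-> (((~x_1 -> (x_2 -> x_2)) | x_1) | (x_2 <-> (x_2 | x_1))) = 1/2 <-> 1/2 = 1/2
((~(x_2 -> x_2) | (x_2 | ~x_1)) -> (x_1 <-> (x_1 -> x_2))) -> ((((x_2 -> x_1) -> x_1) -> (x_1 <-> x_2)) <-> (((~x_1 -> (x_2 -> x_2)) | x_1) | (x_2 <-> (x_2 | x_1)))) = 0 -> 1/2 = 1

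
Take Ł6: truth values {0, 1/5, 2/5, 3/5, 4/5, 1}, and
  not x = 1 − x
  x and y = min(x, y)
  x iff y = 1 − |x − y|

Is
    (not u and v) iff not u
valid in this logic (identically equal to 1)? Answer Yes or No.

Counterexample: take u = 0, v = 0.
not u = not 0 = 1
not u and v = 1 and 0 = 0
(not u and v) iff not u = 0 iff 1 = 0
This gives 0 ≠ 1.

No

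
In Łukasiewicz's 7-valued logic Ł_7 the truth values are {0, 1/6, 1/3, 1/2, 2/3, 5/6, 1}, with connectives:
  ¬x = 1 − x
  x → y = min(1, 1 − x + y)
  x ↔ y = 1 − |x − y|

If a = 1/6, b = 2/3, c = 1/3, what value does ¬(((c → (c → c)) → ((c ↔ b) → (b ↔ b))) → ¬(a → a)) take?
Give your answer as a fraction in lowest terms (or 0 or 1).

1

c → c = 1/3 → 1/3 = 1
c → (c → c) = 1/3 → 1 = 1
c ↔ b = 1/3 ↔ 2/3 = 2/3
b ↔ b = 2/3 ↔ 2/3 = 1
(c ↔ b) → (b ↔ b) = 2/3 → 1 = 1
(c → (c → c)) → ((c ↔ b) → (b ↔ b)) = 1 → 1 = 1
a → a = 1/6 → 1/6 = 1
¬(a → a) = ¬1 = 0
((c → (c → c)) → ((c ↔ b) → (b ↔ b))) → ¬(a → a) = 1 → 0 = 0
¬(((c → (c → c)) → ((c ↔ b) → (b ↔ b))) → ¬(a → a)) = ¬0 = 1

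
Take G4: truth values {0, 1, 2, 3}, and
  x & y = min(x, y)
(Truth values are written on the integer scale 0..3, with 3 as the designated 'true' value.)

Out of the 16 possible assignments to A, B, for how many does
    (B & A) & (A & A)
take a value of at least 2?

4

A = 0, B = 0 ↦ 0  <
A = 0, B = 1 ↦ 0  <
A = 0, B = 2 ↦ 0  <
A = 0, B = 3 ↦ 0  <
A = 1, B = 0 ↦ 0  <
A = 1, B = 1 ↦ 1  <
A = 1, B = 2 ↦ 1  <
A = 1, B = 3 ↦ 1  <
A = 2, B = 0 ↦ 0  <
A = 2, B = 1 ↦ 1  <
A = 2, B = 2 ↦ 2  ≥
A = 2, B = 3 ↦ 2  ≥
A = 3, B = 0 ↦ 0  <
A = 3, B = 1 ↦ 1  <
A = 3, B = 2 ↦ 2  ≥
A = 3, B = 3 ↦ 3  ≥
So 4 of the 16 assignments meet the threshold.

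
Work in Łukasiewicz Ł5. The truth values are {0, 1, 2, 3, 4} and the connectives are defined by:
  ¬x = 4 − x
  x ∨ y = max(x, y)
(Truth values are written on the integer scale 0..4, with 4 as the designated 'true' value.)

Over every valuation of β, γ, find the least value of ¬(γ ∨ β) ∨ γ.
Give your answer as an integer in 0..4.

0

Take β = 4, γ = 0:
γ ∨ β = 0 ∨ 4 = 4
¬(γ ∨ β) = ¬4 = 0
¬(γ ∨ β) ∨ γ = 0 ∨ 0 = 0
No assignment yields a value below 0, so this is the minimum.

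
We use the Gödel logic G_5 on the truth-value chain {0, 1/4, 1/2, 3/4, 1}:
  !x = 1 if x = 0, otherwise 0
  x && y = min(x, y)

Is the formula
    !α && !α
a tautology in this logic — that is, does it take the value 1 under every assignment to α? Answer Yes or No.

Counterexample: take α = 1/4.
!α = !1/4 = 0
!α && !α = 0 && 0 = 0
This gives 0 ≠ 1.

No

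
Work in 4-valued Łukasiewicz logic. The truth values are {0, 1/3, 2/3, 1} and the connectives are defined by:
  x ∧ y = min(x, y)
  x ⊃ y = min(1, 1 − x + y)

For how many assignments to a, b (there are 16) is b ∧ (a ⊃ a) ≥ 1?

a = 0, b = 0 ↦ 0  <
a = 0, b = 1/3 ↦ 1/3  <
a = 0, b = 2/3 ↦ 2/3  <
a = 0, b = 1 ↦ 1  ≥
a = 1/3, b = 0 ↦ 0  <
a = 1/3, b = 1/3 ↦ 1/3  <
a = 1/3, b = 2/3 ↦ 2/3  <
a = 1/3, b = 1 ↦ 1  ≥
a = 2/3, b = 0 ↦ 0  <
a = 2/3, b = 1/3 ↦ 1/3  <
a = 2/3, b = 2/3 ↦ 2/3  <
a = 2/3, b = 1 ↦ 1  ≥
a = 1, b = 0 ↦ 0  <
a = 1, b = 1/3 ↦ 1/3  <
a = 1, b = 2/3 ↦ 2/3  <
a = 1, b = 1 ↦ 1  ≥
So 4 of the 16 assignments meet the threshold.

4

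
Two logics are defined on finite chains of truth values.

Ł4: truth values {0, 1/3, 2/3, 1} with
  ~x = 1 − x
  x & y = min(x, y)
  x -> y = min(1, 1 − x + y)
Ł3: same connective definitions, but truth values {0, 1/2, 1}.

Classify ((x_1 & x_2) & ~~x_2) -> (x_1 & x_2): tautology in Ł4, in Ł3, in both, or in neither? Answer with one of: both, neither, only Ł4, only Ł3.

In Ł4: every assignment gives 1 — tautology.
In Ł3: every assignment gives 1 — tautology.

both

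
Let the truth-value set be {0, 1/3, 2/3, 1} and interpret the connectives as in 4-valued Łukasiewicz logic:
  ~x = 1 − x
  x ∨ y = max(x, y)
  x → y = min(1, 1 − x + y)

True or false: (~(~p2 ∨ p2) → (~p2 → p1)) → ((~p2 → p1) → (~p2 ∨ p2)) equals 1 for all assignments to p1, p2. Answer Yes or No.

No

Counterexample: take p1 = 1/3, p2 = 2/3.
~p2 = ~2/3 = 1/3
~p2 ∨ p2 = 1/3 ∨ 2/3 = 2/3
~(~p2 ∨ p2) = ~2/3 = 1/3
~p2 = ~2/3 = 1/3
~p2 → p1 = 1/3 → 1/3 = 1
~(~p2 ∨ p2) → (~p2 → p1) = 1/3 → 1 = 1
~p2 = ~2/3 = 1/3
~p2 → p1 = 1/3 → 1/3 = 1
~p2 = ~2/3 = 1/3
~p2 ∨ p2 = 1/3 ∨ 2/3 = 2/3
(~p2 → p1) → (~p2 ∨ p2) = 1 → 2/3 = 2/3
(~(~p2 ∨ p2) → (~p2 → p1)) → ((~p2 → p1) → (~p2 ∨ p2)) = 1 → 2/3 = 2/3
This gives 2/3 ≠ 1.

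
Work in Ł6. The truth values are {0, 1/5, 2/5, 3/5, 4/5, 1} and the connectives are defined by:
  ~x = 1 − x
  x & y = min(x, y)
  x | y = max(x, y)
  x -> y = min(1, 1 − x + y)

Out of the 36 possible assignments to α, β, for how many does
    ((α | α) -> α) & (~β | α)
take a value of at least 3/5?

value 1: 11 assignments (counts)
value 4/5: 9 assignments (counts)
value 3/5: 7 assignments (counts)
value 2/5: 5 assignments
value 1/5: 3 assignments
value 0: 1 assignment
So 27 of the 36 assignments meet the threshold.

27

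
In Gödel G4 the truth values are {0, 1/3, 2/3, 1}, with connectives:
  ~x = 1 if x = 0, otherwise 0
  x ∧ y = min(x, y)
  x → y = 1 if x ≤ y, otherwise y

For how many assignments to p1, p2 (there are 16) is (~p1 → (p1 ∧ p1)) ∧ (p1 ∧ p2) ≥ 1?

p1 = 0, p2 = 0 ↦ 0  <
p1 = 0, p2 = 1/3 ↦ 0  <
p1 = 0, p2 = 2/3 ↦ 0  <
p1 = 0, p2 = 1 ↦ 0  <
p1 = 1/3, p2 = 0 ↦ 0  <
p1 = 1/3, p2 = 1/3 ↦ 1/3  <
p1 = 1/3, p2 = 2/3 ↦ 1/3  <
p1 = 1/3, p2 = 1 ↦ 1/3  <
p1 = 2/3, p2 = 0 ↦ 0  <
p1 = 2/3, p2 = 1/3 ↦ 1/3  <
p1 = 2/3, p2 = 2/3 ↦ 2/3  <
p1 = 2/3, p2 = 1 ↦ 2/3  <
p1 = 1, p2 = 0 ↦ 0  <
p1 = 1, p2 = 1/3 ↦ 1/3  <
p1 = 1, p2 = 2/3 ↦ 2/3  <
p1 = 1, p2 = 1 ↦ 1  ≥
So 1 of the 16 assignments meets the threshold.

1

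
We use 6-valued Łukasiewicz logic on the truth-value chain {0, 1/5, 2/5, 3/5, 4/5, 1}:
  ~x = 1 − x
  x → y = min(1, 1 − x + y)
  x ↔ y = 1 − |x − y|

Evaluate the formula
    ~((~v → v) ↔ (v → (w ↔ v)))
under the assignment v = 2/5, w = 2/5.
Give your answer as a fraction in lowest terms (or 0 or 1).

~v = ~2/5 = 3/5
~v → v = 3/5 → 2/5 = 4/5
w ↔ v = 2/5 ↔ 2/5 = 1
v → (w ↔ v) = 2/5 → 1 = 1
(~v → v) ↔ (v → (w ↔ v)) = 4/5 ↔ 1 = 4/5
~((~v → v) ↔ (v → (w ↔ v))) = ~4/5 = 1/5

1/5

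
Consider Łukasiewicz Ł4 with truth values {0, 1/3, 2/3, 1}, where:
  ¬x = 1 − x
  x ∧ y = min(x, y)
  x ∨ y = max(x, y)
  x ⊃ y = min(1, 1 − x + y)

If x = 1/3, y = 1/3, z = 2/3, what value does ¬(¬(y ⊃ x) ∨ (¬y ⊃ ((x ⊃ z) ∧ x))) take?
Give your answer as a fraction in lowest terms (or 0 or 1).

y ⊃ x = 1/3 ⊃ 1/3 = 1
¬(y ⊃ x) = ¬1 = 0
¬y = ¬1/3 = 2/3
x ⊃ z = 1/3 ⊃ 2/3 = 1
(x ⊃ z) ∧ x = 1 ∧ 1/3 = 1/3
¬y ⊃ ((x ⊃ z) ∧ x) = 2/3 ⊃ 1/3 = 2/3
¬(y ⊃ x) ∨ (¬y ⊃ ((x ⊃ z) ∧ x)) = 0 ∨ 2/3 = 2/3
¬(¬(y ⊃ x) ∨ (¬y ⊃ ((x ⊃ z) ∧ x))) = ¬2/3 = 1/3

1/3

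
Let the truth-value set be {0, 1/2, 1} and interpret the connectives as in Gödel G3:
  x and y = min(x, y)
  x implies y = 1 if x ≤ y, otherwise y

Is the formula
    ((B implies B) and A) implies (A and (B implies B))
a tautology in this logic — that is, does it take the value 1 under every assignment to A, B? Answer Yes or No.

Yes

A = 0, B = 0 ↦ 1
A = 0, B = 1/2 ↦ 1
A = 0, B = 1 ↦ 1
A = 1/2, B = 0 ↦ 1
A = 1/2, B = 1/2 ↦ 1
A = 1/2, B = 1 ↦ 1
A = 1, B = 0 ↦ 1
A = 1, B = 1/2 ↦ 1
A = 1, B = 1 ↦ 1
Every assignment gives a value ≥ 1.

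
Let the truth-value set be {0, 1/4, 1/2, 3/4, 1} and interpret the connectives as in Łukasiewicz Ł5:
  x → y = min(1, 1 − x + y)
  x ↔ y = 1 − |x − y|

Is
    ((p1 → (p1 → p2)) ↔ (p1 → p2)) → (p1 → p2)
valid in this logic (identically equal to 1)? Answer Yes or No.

Counterexample: take p1 = 3/4, p2 = 0.
p1 → p2 = 3/4 → 0 = 1/4
p1 → (p1 → p2) = 3/4 → 1/4 = 1/2
p1 → p2 = 3/4 → 0 = 1/4
(p1 → (p1 → p2)) ↔ (p1 → p2) = 1/2 ↔ 1/4 = 3/4
p1 → p2 = 3/4 → 0 = 1/4
((p1 → (p1 → p2)) ↔ (p1 → p2)) → (p1 → p2) = 3/4 → 1/4 = 1/2
This gives 1/2 ≠ 1.

No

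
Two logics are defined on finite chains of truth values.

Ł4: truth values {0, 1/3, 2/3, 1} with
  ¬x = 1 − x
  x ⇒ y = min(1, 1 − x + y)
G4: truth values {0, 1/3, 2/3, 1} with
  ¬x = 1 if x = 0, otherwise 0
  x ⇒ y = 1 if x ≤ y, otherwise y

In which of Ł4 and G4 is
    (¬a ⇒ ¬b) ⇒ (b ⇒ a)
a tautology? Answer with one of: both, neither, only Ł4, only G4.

only Ł4

In Ł4: every assignment gives 1 — tautology.
In G4: at a = 1/3, b = 2/3 the value is 1/3 — not a tautology.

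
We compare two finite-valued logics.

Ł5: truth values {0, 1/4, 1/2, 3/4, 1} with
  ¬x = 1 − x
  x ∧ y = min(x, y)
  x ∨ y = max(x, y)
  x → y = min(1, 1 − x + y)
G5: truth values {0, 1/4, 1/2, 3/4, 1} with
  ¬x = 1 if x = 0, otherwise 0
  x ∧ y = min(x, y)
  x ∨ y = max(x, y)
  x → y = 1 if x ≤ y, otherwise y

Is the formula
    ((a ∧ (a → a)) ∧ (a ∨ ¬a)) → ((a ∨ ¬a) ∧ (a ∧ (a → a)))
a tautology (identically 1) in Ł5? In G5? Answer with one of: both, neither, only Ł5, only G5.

both

In Ł5: every assignment gives 1 — tautology.
In G5: every assignment gives 1 — tautology.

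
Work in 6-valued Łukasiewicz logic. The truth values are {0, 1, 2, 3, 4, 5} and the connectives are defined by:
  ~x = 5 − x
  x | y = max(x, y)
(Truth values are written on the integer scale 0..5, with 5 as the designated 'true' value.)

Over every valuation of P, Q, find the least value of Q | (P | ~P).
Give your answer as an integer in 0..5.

Take P = 2, Q = 0:
~P = ~2 = 3
P | ~P = 2 | 3 = 3
Q | (P | ~P) = 0 | 3 = 3
No assignment yields a value below 3, so this is the minimum.

3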